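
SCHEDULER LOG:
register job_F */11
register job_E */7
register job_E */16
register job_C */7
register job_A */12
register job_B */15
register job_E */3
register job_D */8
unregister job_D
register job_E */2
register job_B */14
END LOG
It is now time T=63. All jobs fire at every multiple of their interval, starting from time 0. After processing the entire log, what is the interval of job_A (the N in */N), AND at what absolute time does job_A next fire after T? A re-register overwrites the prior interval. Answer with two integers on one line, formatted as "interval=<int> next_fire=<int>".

Op 1: register job_F */11 -> active={job_F:*/11}
Op 2: register job_E */7 -> active={job_E:*/7, job_F:*/11}
Op 3: register job_E */16 -> active={job_E:*/16, job_F:*/11}
Op 4: register job_C */7 -> active={job_C:*/7, job_E:*/16, job_F:*/11}
Op 5: register job_A */12 -> active={job_A:*/12, job_C:*/7, job_E:*/16, job_F:*/11}
Op 6: register job_B */15 -> active={job_A:*/12, job_B:*/15, job_C:*/7, job_E:*/16, job_F:*/11}
Op 7: register job_E */3 -> active={job_A:*/12, job_B:*/15, job_C:*/7, job_E:*/3, job_F:*/11}
Op 8: register job_D */8 -> active={job_A:*/12, job_B:*/15, job_C:*/7, job_D:*/8, job_E:*/3, job_F:*/11}
Op 9: unregister job_D -> active={job_A:*/12, job_B:*/15, job_C:*/7, job_E:*/3, job_F:*/11}
Op 10: register job_E */2 -> active={job_A:*/12, job_B:*/15, job_C:*/7, job_E:*/2, job_F:*/11}
Op 11: register job_B */14 -> active={job_A:*/12, job_B:*/14, job_C:*/7, job_E:*/2, job_F:*/11}
Final interval of job_A = 12
Next fire of job_A after T=63: (63//12+1)*12 = 72

Answer: interval=12 next_fire=72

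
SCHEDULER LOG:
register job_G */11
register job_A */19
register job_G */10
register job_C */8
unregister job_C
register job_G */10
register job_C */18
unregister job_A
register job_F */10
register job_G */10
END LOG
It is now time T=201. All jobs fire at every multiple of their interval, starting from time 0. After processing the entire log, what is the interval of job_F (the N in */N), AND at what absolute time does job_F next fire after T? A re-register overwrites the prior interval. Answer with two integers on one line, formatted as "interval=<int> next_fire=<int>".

Op 1: register job_G */11 -> active={job_G:*/11}
Op 2: register job_A */19 -> active={job_A:*/19, job_G:*/11}
Op 3: register job_G */10 -> active={job_A:*/19, job_G:*/10}
Op 4: register job_C */8 -> active={job_A:*/19, job_C:*/8, job_G:*/10}
Op 5: unregister job_C -> active={job_A:*/19, job_G:*/10}
Op 6: register job_G */10 -> active={job_A:*/19, job_G:*/10}
Op 7: register job_C */18 -> active={job_A:*/19, job_C:*/18, job_G:*/10}
Op 8: unregister job_A -> active={job_C:*/18, job_G:*/10}
Op 9: register job_F */10 -> active={job_C:*/18, job_F:*/10, job_G:*/10}
Op 10: register job_G */10 -> active={job_C:*/18, job_F:*/10, job_G:*/10}
Final interval of job_F = 10
Next fire of job_F after T=201: (201//10+1)*10 = 210

Answer: interval=10 next_fire=210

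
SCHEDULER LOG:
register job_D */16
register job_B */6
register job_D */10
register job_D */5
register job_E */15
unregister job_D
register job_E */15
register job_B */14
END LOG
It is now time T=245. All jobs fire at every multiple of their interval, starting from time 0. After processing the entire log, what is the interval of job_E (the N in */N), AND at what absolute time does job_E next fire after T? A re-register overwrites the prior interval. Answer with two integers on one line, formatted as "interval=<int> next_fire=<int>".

Op 1: register job_D */16 -> active={job_D:*/16}
Op 2: register job_B */6 -> active={job_B:*/6, job_D:*/16}
Op 3: register job_D */10 -> active={job_B:*/6, job_D:*/10}
Op 4: register job_D */5 -> active={job_B:*/6, job_D:*/5}
Op 5: register job_E */15 -> active={job_B:*/6, job_D:*/5, job_E:*/15}
Op 6: unregister job_D -> active={job_B:*/6, job_E:*/15}
Op 7: register job_E */15 -> active={job_B:*/6, job_E:*/15}
Op 8: register job_B */14 -> active={job_B:*/14, job_E:*/15}
Final interval of job_E = 15
Next fire of job_E after T=245: (245//15+1)*15 = 255

Answer: interval=15 next_fire=255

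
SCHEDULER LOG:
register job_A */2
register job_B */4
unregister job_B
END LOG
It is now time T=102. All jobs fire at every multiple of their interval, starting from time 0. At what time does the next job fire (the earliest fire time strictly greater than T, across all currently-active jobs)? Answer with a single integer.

Op 1: register job_A */2 -> active={job_A:*/2}
Op 2: register job_B */4 -> active={job_A:*/2, job_B:*/4}
Op 3: unregister job_B -> active={job_A:*/2}
  job_A: interval 2, next fire after T=102 is 104
Earliest fire time = 104 (job job_A)

Answer: 104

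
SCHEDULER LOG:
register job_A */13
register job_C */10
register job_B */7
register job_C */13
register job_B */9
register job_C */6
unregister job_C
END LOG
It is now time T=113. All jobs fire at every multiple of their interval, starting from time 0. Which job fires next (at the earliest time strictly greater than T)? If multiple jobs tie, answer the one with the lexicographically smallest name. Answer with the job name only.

Answer: job_A

Derivation:
Op 1: register job_A */13 -> active={job_A:*/13}
Op 2: register job_C */10 -> active={job_A:*/13, job_C:*/10}
Op 3: register job_B */7 -> active={job_A:*/13, job_B:*/7, job_C:*/10}
Op 4: register job_C */13 -> active={job_A:*/13, job_B:*/7, job_C:*/13}
Op 5: register job_B */9 -> active={job_A:*/13, job_B:*/9, job_C:*/13}
Op 6: register job_C */6 -> active={job_A:*/13, job_B:*/9, job_C:*/6}
Op 7: unregister job_C -> active={job_A:*/13, job_B:*/9}
  job_A: interval 13, next fire after T=113 is 117
  job_B: interval 9, next fire after T=113 is 117
Earliest = 117, winner (lex tiebreak) = job_A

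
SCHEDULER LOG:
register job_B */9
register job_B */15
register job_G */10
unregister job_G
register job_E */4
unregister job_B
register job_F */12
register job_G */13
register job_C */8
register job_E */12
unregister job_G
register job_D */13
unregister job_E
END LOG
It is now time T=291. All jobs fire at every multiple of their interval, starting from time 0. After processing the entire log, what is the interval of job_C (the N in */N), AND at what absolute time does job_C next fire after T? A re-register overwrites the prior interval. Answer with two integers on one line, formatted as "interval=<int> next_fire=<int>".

Answer: interval=8 next_fire=296

Derivation:
Op 1: register job_B */9 -> active={job_B:*/9}
Op 2: register job_B */15 -> active={job_B:*/15}
Op 3: register job_G */10 -> active={job_B:*/15, job_G:*/10}
Op 4: unregister job_G -> active={job_B:*/15}
Op 5: register job_E */4 -> active={job_B:*/15, job_E:*/4}
Op 6: unregister job_B -> active={job_E:*/4}
Op 7: register job_F */12 -> active={job_E:*/4, job_F:*/12}
Op 8: register job_G */13 -> active={job_E:*/4, job_F:*/12, job_G:*/13}
Op 9: register job_C */8 -> active={job_C:*/8, job_E:*/4, job_F:*/12, job_G:*/13}
Op 10: register job_E */12 -> active={job_C:*/8, job_E:*/12, job_F:*/12, job_G:*/13}
Op 11: unregister job_G -> active={job_C:*/8, job_E:*/12, job_F:*/12}
Op 12: register job_D */13 -> active={job_C:*/8, job_D:*/13, job_E:*/12, job_F:*/12}
Op 13: unregister job_E -> active={job_C:*/8, job_D:*/13, job_F:*/12}
Final interval of job_C = 8
Next fire of job_C after T=291: (291//8+1)*8 = 296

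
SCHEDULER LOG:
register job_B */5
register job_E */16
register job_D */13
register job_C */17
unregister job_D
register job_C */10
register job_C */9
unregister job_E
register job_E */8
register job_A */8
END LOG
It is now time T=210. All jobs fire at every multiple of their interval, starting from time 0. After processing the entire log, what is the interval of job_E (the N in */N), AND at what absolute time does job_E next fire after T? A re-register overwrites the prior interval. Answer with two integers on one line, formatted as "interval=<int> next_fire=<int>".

Op 1: register job_B */5 -> active={job_B:*/5}
Op 2: register job_E */16 -> active={job_B:*/5, job_E:*/16}
Op 3: register job_D */13 -> active={job_B:*/5, job_D:*/13, job_E:*/16}
Op 4: register job_C */17 -> active={job_B:*/5, job_C:*/17, job_D:*/13, job_E:*/16}
Op 5: unregister job_D -> active={job_B:*/5, job_C:*/17, job_E:*/16}
Op 6: register job_C */10 -> active={job_B:*/5, job_C:*/10, job_E:*/16}
Op 7: register job_C */9 -> active={job_B:*/5, job_C:*/9, job_E:*/16}
Op 8: unregister job_E -> active={job_B:*/5, job_C:*/9}
Op 9: register job_E */8 -> active={job_B:*/5, job_C:*/9, job_E:*/8}
Op 10: register job_A */8 -> active={job_A:*/8, job_B:*/5, job_C:*/9, job_E:*/8}
Final interval of job_E = 8
Next fire of job_E after T=210: (210//8+1)*8 = 216

Answer: interval=8 next_fire=216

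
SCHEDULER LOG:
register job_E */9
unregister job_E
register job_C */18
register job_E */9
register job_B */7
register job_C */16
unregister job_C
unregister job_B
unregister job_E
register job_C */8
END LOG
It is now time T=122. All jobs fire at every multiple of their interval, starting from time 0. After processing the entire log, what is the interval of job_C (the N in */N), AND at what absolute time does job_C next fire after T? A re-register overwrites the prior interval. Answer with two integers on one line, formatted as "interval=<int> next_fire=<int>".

Op 1: register job_E */9 -> active={job_E:*/9}
Op 2: unregister job_E -> active={}
Op 3: register job_C */18 -> active={job_C:*/18}
Op 4: register job_E */9 -> active={job_C:*/18, job_E:*/9}
Op 5: register job_B */7 -> active={job_B:*/7, job_C:*/18, job_E:*/9}
Op 6: register job_C */16 -> active={job_B:*/7, job_C:*/16, job_E:*/9}
Op 7: unregister job_C -> active={job_B:*/7, job_E:*/9}
Op 8: unregister job_B -> active={job_E:*/9}
Op 9: unregister job_E -> active={}
Op 10: register job_C */8 -> active={job_C:*/8}
Final interval of job_C = 8
Next fire of job_C after T=122: (122//8+1)*8 = 128

Answer: interval=8 next_fire=128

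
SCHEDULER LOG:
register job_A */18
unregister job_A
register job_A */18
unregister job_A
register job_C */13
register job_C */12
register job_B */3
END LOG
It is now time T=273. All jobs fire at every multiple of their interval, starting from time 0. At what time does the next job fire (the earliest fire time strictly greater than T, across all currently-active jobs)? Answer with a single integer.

Answer: 276

Derivation:
Op 1: register job_A */18 -> active={job_A:*/18}
Op 2: unregister job_A -> active={}
Op 3: register job_A */18 -> active={job_A:*/18}
Op 4: unregister job_A -> active={}
Op 5: register job_C */13 -> active={job_C:*/13}
Op 6: register job_C */12 -> active={job_C:*/12}
Op 7: register job_B */3 -> active={job_B:*/3, job_C:*/12}
  job_B: interval 3, next fire after T=273 is 276
  job_C: interval 12, next fire after T=273 is 276
Earliest fire time = 276 (job job_B)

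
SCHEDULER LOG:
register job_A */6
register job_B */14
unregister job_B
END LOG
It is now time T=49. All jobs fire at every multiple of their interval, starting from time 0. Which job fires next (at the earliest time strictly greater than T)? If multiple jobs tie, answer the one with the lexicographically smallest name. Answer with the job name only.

Answer: job_A

Derivation:
Op 1: register job_A */6 -> active={job_A:*/6}
Op 2: register job_B */14 -> active={job_A:*/6, job_B:*/14}
Op 3: unregister job_B -> active={job_A:*/6}
  job_A: interval 6, next fire after T=49 is 54
Earliest = 54, winner (lex tiebreak) = job_A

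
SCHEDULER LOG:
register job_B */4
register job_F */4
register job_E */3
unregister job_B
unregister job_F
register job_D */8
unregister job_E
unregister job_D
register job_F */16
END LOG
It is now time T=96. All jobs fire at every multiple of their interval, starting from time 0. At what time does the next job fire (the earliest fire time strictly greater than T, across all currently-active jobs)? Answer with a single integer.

Op 1: register job_B */4 -> active={job_B:*/4}
Op 2: register job_F */4 -> active={job_B:*/4, job_F:*/4}
Op 3: register job_E */3 -> active={job_B:*/4, job_E:*/3, job_F:*/4}
Op 4: unregister job_B -> active={job_E:*/3, job_F:*/4}
Op 5: unregister job_F -> active={job_E:*/3}
Op 6: register job_D */8 -> active={job_D:*/8, job_E:*/3}
Op 7: unregister job_E -> active={job_D:*/8}
Op 8: unregister job_D -> active={}
Op 9: register job_F */16 -> active={job_F:*/16}
  job_F: interval 16, next fire after T=96 is 112
Earliest fire time = 112 (job job_F)

Answer: 112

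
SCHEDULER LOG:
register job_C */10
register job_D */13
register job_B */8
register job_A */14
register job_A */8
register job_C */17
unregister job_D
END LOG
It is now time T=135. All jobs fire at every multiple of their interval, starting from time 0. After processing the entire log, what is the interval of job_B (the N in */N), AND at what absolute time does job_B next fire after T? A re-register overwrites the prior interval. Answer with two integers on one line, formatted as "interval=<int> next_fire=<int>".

Answer: interval=8 next_fire=136

Derivation:
Op 1: register job_C */10 -> active={job_C:*/10}
Op 2: register job_D */13 -> active={job_C:*/10, job_D:*/13}
Op 3: register job_B */8 -> active={job_B:*/8, job_C:*/10, job_D:*/13}
Op 4: register job_A */14 -> active={job_A:*/14, job_B:*/8, job_C:*/10, job_D:*/13}
Op 5: register job_A */8 -> active={job_A:*/8, job_B:*/8, job_C:*/10, job_D:*/13}
Op 6: register job_C */17 -> active={job_A:*/8, job_B:*/8, job_C:*/17, job_D:*/13}
Op 7: unregister job_D -> active={job_A:*/8, job_B:*/8, job_C:*/17}
Final interval of job_B = 8
Next fire of job_B after T=135: (135//8+1)*8 = 136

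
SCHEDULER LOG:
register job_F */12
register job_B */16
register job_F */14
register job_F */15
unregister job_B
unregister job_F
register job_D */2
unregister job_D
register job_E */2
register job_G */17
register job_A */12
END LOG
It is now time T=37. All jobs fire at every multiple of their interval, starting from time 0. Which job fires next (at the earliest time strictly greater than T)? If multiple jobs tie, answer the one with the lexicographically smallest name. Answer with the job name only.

Answer: job_E

Derivation:
Op 1: register job_F */12 -> active={job_F:*/12}
Op 2: register job_B */16 -> active={job_B:*/16, job_F:*/12}
Op 3: register job_F */14 -> active={job_B:*/16, job_F:*/14}
Op 4: register job_F */15 -> active={job_B:*/16, job_F:*/15}
Op 5: unregister job_B -> active={job_F:*/15}
Op 6: unregister job_F -> active={}
Op 7: register job_D */2 -> active={job_D:*/2}
Op 8: unregister job_D -> active={}
Op 9: register job_E */2 -> active={job_E:*/2}
Op 10: register job_G */17 -> active={job_E:*/2, job_G:*/17}
Op 11: register job_A */12 -> active={job_A:*/12, job_E:*/2, job_G:*/17}
  job_A: interval 12, next fire after T=37 is 48
  job_E: interval 2, next fire after T=37 is 38
  job_G: interval 17, next fire after T=37 is 51
Earliest = 38, winner (lex tiebreak) = job_E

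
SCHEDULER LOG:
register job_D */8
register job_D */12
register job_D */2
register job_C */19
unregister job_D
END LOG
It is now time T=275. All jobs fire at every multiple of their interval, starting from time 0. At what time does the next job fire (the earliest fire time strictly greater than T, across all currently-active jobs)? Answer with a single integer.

Op 1: register job_D */8 -> active={job_D:*/8}
Op 2: register job_D */12 -> active={job_D:*/12}
Op 3: register job_D */2 -> active={job_D:*/2}
Op 4: register job_C */19 -> active={job_C:*/19, job_D:*/2}
Op 5: unregister job_D -> active={job_C:*/19}
  job_C: interval 19, next fire after T=275 is 285
Earliest fire time = 285 (job job_C)

Answer: 285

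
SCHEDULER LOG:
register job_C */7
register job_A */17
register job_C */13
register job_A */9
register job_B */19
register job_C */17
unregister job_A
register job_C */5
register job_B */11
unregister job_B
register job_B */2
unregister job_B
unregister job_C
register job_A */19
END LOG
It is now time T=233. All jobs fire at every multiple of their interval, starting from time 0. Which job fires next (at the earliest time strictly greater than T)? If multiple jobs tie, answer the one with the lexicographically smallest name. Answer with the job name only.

Answer: job_A

Derivation:
Op 1: register job_C */7 -> active={job_C:*/7}
Op 2: register job_A */17 -> active={job_A:*/17, job_C:*/7}
Op 3: register job_C */13 -> active={job_A:*/17, job_C:*/13}
Op 4: register job_A */9 -> active={job_A:*/9, job_C:*/13}
Op 5: register job_B */19 -> active={job_A:*/9, job_B:*/19, job_C:*/13}
Op 6: register job_C */17 -> active={job_A:*/9, job_B:*/19, job_C:*/17}
Op 7: unregister job_A -> active={job_B:*/19, job_C:*/17}
Op 8: register job_C */5 -> active={job_B:*/19, job_C:*/5}
Op 9: register job_B */11 -> active={job_B:*/11, job_C:*/5}
Op 10: unregister job_B -> active={job_C:*/5}
Op 11: register job_B */2 -> active={job_B:*/2, job_C:*/5}
Op 12: unregister job_B -> active={job_C:*/5}
Op 13: unregister job_C -> active={}
Op 14: register job_A */19 -> active={job_A:*/19}
  job_A: interval 19, next fire after T=233 is 247
Earliest = 247, winner (lex tiebreak) = job_A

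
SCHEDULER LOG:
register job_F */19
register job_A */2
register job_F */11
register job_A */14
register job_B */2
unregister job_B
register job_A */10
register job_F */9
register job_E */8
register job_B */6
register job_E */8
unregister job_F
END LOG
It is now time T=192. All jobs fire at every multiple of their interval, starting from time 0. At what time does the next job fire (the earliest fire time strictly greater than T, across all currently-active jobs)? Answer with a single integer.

Answer: 198

Derivation:
Op 1: register job_F */19 -> active={job_F:*/19}
Op 2: register job_A */2 -> active={job_A:*/2, job_F:*/19}
Op 3: register job_F */11 -> active={job_A:*/2, job_F:*/11}
Op 4: register job_A */14 -> active={job_A:*/14, job_F:*/11}
Op 5: register job_B */2 -> active={job_A:*/14, job_B:*/2, job_F:*/11}
Op 6: unregister job_B -> active={job_A:*/14, job_F:*/11}
Op 7: register job_A */10 -> active={job_A:*/10, job_F:*/11}
Op 8: register job_F */9 -> active={job_A:*/10, job_F:*/9}
Op 9: register job_E */8 -> active={job_A:*/10, job_E:*/8, job_F:*/9}
Op 10: register job_B */6 -> active={job_A:*/10, job_B:*/6, job_E:*/8, job_F:*/9}
Op 11: register job_E */8 -> active={job_A:*/10, job_B:*/6, job_E:*/8, job_F:*/9}
Op 12: unregister job_F -> active={job_A:*/10, job_B:*/6, job_E:*/8}
  job_A: interval 10, next fire after T=192 is 200
  job_B: interval 6, next fire after T=192 is 198
  job_E: interval 8, next fire after T=192 is 200
Earliest fire time = 198 (job job_B)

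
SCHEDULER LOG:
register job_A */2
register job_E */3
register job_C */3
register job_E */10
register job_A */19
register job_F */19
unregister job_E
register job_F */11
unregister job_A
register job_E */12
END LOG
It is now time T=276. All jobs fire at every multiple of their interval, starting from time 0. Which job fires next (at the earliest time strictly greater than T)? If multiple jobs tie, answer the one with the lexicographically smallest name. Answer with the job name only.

Answer: job_C

Derivation:
Op 1: register job_A */2 -> active={job_A:*/2}
Op 2: register job_E */3 -> active={job_A:*/2, job_E:*/3}
Op 3: register job_C */3 -> active={job_A:*/2, job_C:*/3, job_E:*/3}
Op 4: register job_E */10 -> active={job_A:*/2, job_C:*/3, job_E:*/10}
Op 5: register job_A */19 -> active={job_A:*/19, job_C:*/3, job_E:*/10}
Op 6: register job_F */19 -> active={job_A:*/19, job_C:*/3, job_E:*/10, job_F:*/19}
Op 7: unregister job_E -> active={job_A:*/19, job_C:*/3, job_F:*/19}
Op 8: register job_F */11 -> active={job_A:*/19, job_C:*/3, job_F:*/11}
Op 9: unregister job_A -> active={job_C:*/3, job_F:*/11}
Op 10: register job_E */12 -> active={job_C:*/3, job_E:*/12, job_F:*/11}
  job_C: interval 3, next fire after T=276 is 279
  job_E: interval 12, next fire after T=276 is 288
  job_F: interval 11, next fire after T=276 is 286
Earliest = 279, winner (lex tiebreak) = job_C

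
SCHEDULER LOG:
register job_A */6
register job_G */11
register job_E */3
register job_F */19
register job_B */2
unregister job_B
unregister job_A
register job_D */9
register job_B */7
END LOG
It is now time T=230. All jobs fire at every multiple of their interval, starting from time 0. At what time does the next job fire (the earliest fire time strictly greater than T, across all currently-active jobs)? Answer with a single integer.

Op 1: register job_A */6 -> active={job_A:*/6}
Op 2: register job_G */11 -> active={job_A:*/6, job_G:*/11}
Op 3: register job_E */3 -> active={job_A:*/6, job_E:*/3, job_G:*/11}
Op 4: register job_F */19 -> active={job_A:*/6, job_E:*/3, job_F:*/19, job_G:*/11}
Op 5: register job_B */2 -> active={job_A:*/6, job_B:*/2, job_E:*/3, job_F:*/19, job_G:*/11}
Op 6: unregister job_B -> active={job_A:*/6, job_E:*/3, job_F:*/19, job_G:*/11}
Op 7: unregister job_A -> active={job_E:*/3, job_F:*/19, job_G:*/11}
Op 8: register job_D */9 -> active={job_D:*/9, job_E:*/3, job_F:*/19, job_G:*/11}
Op 9: register job_B */7 -> active={job_B:*/7, job_D:*/9, job_E:*/3, job_F:*/19, job_G:*/11}
  job_B: interval 7, next fire after T=230 is 231
  job_D: interval 9, next fire after T=230 is 234
  job_E: interval 3, next fire after T=230 is 231
  job_F: interval 19, next fire after T=230 is 247
  job_G: interval 11, next fire after T=230 is 231
Earliest fire time = 231 (job job_B)

Answer: 231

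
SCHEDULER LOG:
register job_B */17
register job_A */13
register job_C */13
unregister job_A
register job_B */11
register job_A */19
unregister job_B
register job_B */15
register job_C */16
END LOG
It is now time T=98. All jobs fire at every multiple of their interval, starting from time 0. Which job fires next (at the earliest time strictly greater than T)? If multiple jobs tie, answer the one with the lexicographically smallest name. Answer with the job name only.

Op 1: register job_B */17 -> active={job_B:*/17}
Op 2: register job_A */13 -> active={job_A:*/13, job_B:*/17}
Op 3: register job_C */13 -> active={job_A:*/13, job_B:*/17, job_C:*/13}
Op 4: unregister job_A -> active={job_B:*/17, job_C:*/13}
Op 5: register job_B */11 -> active={job_B:*/11, job_C:*/13}
Op 6: register job_A */19 -> active={job_A:*/19, job_B:*/11, job_C:*/13}
Op 7: unregister job_B -> active={job_A:*/19, job_C:*/13}
Op 8: register job_B */15 -> active={job_A:*/19, job_B:*/15, job_C:*/13}
Op 9: register job_C */16 -> active={job_A:*/19, job_B:*/15, job_C:*/16}
  job_A: interval 19, next fire after T=98 is 114
  job_B: interval 15, next fire after T=98 is 105
  job_C: interval 16, next fire after T=98 is 112
Earliest = 105, winner (lex tiebreak) = job_B

Answer: job_B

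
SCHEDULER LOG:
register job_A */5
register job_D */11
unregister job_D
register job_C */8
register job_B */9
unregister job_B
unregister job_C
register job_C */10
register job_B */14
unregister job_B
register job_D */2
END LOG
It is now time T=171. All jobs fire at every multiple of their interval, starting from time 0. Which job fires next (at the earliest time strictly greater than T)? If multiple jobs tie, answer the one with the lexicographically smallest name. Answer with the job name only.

Answer: job_D

Derivation:
Op 1: register job_A */5 -> active={job_A:*/5}
Op 2: register job_D */11 -> active={job_A:*/5, job_D:*/11}
Op 3: unregister job_D -> active={job_A:*/5}
Op 4: register job_C */8 -> active={job_A:*/5, job_C:*/8}
Op 5: register job_B */9 -> active={job_A:*/5, job_B:*/9, job_C:*/8}
Op 6: unregister job_B -> active={job_A:*/5, job_C:*/8}
Op 7: unregister job_C -> active={job_A:*/5}
Op 8: register job_C */10 -> active={job_A:*/5, job_C:*/10}
Op 9: register job_B */14 -> active={job_A:*/5, job_B:*/14, job_C:*/10}
Op 10: unregister job_B -> active={job_A:*/5, job_C:*/10}
Op 11: register job_D */2 -> active={job_A:*/5, job_C:*/10, job_D:*/2}
  job_A: interval 5, next fire after T=171 is 175
  job_C: interval 10, next fire after T=171 is 180
  job_D: interval 2, next fire after T=171 is 172
Earliest = 172, winner (lex tiebreak) = job_D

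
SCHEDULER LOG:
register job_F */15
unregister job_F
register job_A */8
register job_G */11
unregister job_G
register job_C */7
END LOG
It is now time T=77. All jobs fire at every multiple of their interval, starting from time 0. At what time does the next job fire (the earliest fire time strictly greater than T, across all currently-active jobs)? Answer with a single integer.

Answer: 80

Derivation:
Op 1: register job_F */15 -> active={job_F:*/15}
Op 2: unregister job_F -> active={}
Op 3: register job_A */8 -> active={job_A:*/8}
Op 4: register job_G */11 -> active={job_A:*/8, job_G:*/11}
Op 5: unregister job_G -> active={job_A:*/8}
Op 6: register job_C */7 -> active={job_A:*/8, job_C:*/7}
  job_A: interval 8, next fire after T=77 is 80
  job_C: interval 7, next fire after T=77 is 84
Earliest fire time = 80 (job job_A)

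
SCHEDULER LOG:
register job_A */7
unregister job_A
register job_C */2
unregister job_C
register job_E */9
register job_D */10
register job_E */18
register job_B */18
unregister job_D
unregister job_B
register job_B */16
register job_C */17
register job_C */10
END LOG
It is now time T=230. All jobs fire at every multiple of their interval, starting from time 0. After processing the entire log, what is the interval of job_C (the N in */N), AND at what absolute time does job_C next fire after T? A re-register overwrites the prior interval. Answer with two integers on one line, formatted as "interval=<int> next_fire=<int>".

Answer: interval=10 next_fire=240

Derivation:
Op 1: register job_A */7 -> active={job_A:*/7}
Op 2: unregister job_A -> active={}
Op 3: register job_C */2 -> active={job_C:*/2}
Op 4: unregister job_C -> active={}
Op 5: register job_E */9 -> active={job_E:*/9}
Op 6: register job_D */10 -> active={job_D:*/10, job_E:*/9}
Op 7: register job_E */18 -> active={job_D:*/10, job_E:*/18}
Op 8: register job_B */18 -> active={job_B:*/18, job_D:*/10, job_E:*/18}
Op 9: unregister job_D -> active={job_B:*/18, job_E:*/18}
Op 10: unregister job_B -> active={job_E:*/18}
Op 11: register job_B */16 -> active={job_B:*/16, job_E:*/18}
Op 12: register job_C */17 -> active={job_B:*/16, job_C:*/17, job_E:*/18}
Op 13: register job_C */10 -> active={job_B:*/16, job_C:*/10, job_E:*/18}
Final interval of job_C = 10
Next fire of job_C after T=230: (230//10+1)*10 = 240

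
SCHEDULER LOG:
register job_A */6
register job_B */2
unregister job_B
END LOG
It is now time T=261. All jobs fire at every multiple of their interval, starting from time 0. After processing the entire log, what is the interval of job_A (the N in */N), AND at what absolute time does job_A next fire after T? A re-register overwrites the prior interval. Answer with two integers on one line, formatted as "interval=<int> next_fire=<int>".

Answer: interval=6 next_fire=264

Derivation:
Op 1: register job_A */6 -> active={job_A:*/6}
Op 2: register job_B */2 -> active={job_A:*/6, job_B:*/2}
Op 3: unregister job_B -> active={job_A:*/6}
Final interval of job_A = 6
Next fire of job_A after T=261: (261//6+1)*6 = 264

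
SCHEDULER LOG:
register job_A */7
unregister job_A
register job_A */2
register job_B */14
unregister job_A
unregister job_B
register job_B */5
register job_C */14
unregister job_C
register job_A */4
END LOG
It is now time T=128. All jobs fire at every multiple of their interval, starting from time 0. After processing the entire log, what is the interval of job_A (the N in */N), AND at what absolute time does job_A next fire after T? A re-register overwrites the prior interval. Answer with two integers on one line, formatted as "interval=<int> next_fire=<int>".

Op 1: register job_A */7 -> active={job_A:*/7}
Op 2: unregister job_A -> active={}
Op 3: register job_A */2 -> active={job_A:*/2}
Op 4: register job_B */14 -> active={job_A:*/2, job_B:*/14}
Op 5: unregister job_A -> active={job_B:*/14}
Op 6: unregister job_B -> active={}
Op 7: register job_B */5 -> active={job_B:*/5}
Op 8: register job_C */14 -> active={job_B:*/5, job_C:*/14}
Op 9: unregister job_C -> active={job_B:*/5}
Op 10: register job_A */4 -> active={job_A:*/4, job_B:*/5}
Final interval of job_A = 4
Next fire of job_A after T=128: (128//4+1)*4 = 132

Answer: interval=4 next_fire=132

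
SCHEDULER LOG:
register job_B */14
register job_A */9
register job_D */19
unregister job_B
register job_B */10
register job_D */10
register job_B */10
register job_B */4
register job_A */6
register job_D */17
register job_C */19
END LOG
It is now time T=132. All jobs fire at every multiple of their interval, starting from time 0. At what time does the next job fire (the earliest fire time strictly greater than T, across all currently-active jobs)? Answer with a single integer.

Op 1: register job_B */14 -> active={job_B:*/14}
Op 2: register job_A */9 -> active={job_A:*/9, job_B:*/14}
Op 3: register job_D */19 -> active={job_A:*/9, job_B:*/14, job_D:*/19}
Op 4: unregister job_B -> active={job_A:*/9, job_D:*/19}
Op 5: register job_B */10 -> active={job_A:*/9, job_B:*/10, job_D:*/19}
Op 6: register job_D */10 -> active={job_A:*/9, job_B:*/10, job_D:*/10}
Op 7: register job_B */10 -> active={job_A:*/9, job_B:*/10, job_D:*/10}
Op 8: register job_B */4 -> active={job_A:*/9, job_B:*/4, job_D:*/10}
Op 9: register job_A */6 -> active={job_A:*/6, job_B:*/4, job_D:*/10}
Op 10: register job_D */17 -> active={job_A:*/6, job_B:*/4, job_D:*/17}
Op 11: register job_C */19 -> active={job_A:*/6, job_B:*/4, job_C:*/19, job_D:*/17}
  job_A: interval 6, next fire after T=132 is 138
  job_B: interval 4, next fire after T=132 is 136
  job_C: interval 19, next fire after T=132 is 133
  job_D: interval 17, next fire after T=132 is 136
Earliest fire time = 133 (job job_C)

Answer: 133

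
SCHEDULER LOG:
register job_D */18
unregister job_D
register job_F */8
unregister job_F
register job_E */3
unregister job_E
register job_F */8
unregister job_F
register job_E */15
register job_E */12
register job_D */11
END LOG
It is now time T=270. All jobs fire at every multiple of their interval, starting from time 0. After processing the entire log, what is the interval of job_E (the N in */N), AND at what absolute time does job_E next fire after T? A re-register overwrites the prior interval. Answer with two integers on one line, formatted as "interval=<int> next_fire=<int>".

Answer: interval=12 next_fire=276

Derivation:
Op 1: register job_D */18 -> active={job_D:*/18}
Op 2: unregister job_D -> active={}
Op 3: register job_F */8 -> active={job_F:*/8}
Op 4: unregister job_F -> active={}
Op 5: register job_E */3 -> active={job_E:*/3}
Op 6: unregister job_E -> active={}
Op 7: register job_F */8 -> active={job_F:*/8}
Op 8: unregister job_F -> active={}
Op 9: register job_E */15 -> active={job_E:*/15}
Op 10: register job_E */12 -> active={job_E:*/12}
Op 11: register job_D */11 -> active={job_D:*/11, job_E:*/12}
Final interval of job_E = 12
Next fire of job_E after T=270: (270//12+1)*12 = 276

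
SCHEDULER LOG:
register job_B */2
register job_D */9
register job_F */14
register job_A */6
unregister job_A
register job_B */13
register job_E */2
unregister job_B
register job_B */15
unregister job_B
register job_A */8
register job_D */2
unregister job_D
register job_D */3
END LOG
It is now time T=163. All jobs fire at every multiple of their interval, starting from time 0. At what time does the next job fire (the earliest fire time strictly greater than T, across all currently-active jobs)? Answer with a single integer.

Answer: 164

Derivation:
Op 1: register job_B */2 -> active={job_B:*/2}
Op 2: register job_D */9 -> active={job_B:*/2, job_D:*/9}
Op 3: register job_F */14 -> active={job_B:*/2, job_D:*/9, job_F:*/14}
Op 4: register job_A */6 -> active={job_A:*/6, job_B:*/2, job_D:*/9, job_F:*/14}
Op 5: unregister job_A -> active={job_B:*/2, job_D:*/9, job_F:*/14}
Op 6: register job_B */13 -> active={job_B:*/13, job_D:*/9, job_F:*/14}
Op 7: register job_E */2 -> active={job_B:*/13, job_D:*/9, job_E:*/2, job_F:*/14}
Op 8: unregister job_B -> active={job_D:*/9, job_E:*/2, job_F:*/14}
Op 9: register job_B */15 -> active={job_B:*/15, job_D:*/9, job_E:*/2, job_F:*/14}
Op 10: unregister job_B -> active={job_D:*/9, job_E:*/2, job_F:*/14}
Op 11: register job_A */8 -> active={job_A:*/8, job_D:*/9, job_E:*/2, job_F:*/14}
Op 12: register job_D */2 -> active={job_A:*/8, job_D:*/2, job_E:*/2, job_F:*/14}
Op 13: unregister job_D -> active={job_A:*/8, job_E:*/2, job_F:*/14}
Op 14: register job_D */3 -> active={job_A:*/8, job_D:*/3, job_E:*/2, job_F:*/14}
  job_A: interval 8, next fire after T=163 is 168
  job_D: interval 3, next fire after T=163 is 165
  job_E: interval 2, next fire after T=163 is 164
  job_F: interval 14, next fire after T=163 is 168
Earliest fire time = 164 (job job_E)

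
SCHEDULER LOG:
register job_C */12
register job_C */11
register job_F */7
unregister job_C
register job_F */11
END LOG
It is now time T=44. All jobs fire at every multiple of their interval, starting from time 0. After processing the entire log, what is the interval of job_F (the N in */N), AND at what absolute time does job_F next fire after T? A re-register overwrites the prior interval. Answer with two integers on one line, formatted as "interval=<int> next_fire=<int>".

Answer: interval=11 next_fire=55

Derivation:
Op 1: register job_C */12 -> active={job_C:*/12}
Op 2: register job_C */11 -> active={job_C:*/11}
Op 3: register job_F */7 -> active={job_C:*/11, job_F:*/7}
Op 4: unregister job_C -> active={job_F:*/7}
Op 5: register job_F */11 -> active={job_F:*/11}
Final interval of job_F = 11
Next fire of job_F after T=44: (44//11+1)*11 = 55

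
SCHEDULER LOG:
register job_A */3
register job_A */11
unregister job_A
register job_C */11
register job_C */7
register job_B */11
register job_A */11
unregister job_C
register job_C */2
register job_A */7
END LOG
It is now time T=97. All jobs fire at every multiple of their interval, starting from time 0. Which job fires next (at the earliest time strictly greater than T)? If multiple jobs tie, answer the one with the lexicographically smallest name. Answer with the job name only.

Answer: job_A

Derivation:
Op 1: register job_A */3 -> active={job_A:*/3}
Op 2: register job_A */11 -> active={job_A:*/11}
Op 3: unregister job_A -> active={}
Op 4: register job_C */11 -> active={job_C:*/11}
Op 5: register job_C */7 -> active={job_C:*/7}
Op 6: register job_B */11 -> active={job_B:*/11, job_C:*/7}
Op 7: register job_A */11 -> active={job_A:*/11, job_B:*/11, job_C:*/7}
Op 8: unregister job_C -> active={job_A:*/11, job_B:*/11}
Op 9: register job_C */2 -> active={job_A:*/11, job_B:*/11, job_C:*/2}
Op 10: register job_A */7 -> active={job_A:*/7, job_B:*/11, job_C:*/2}
  job_A: interval 7, next fire after T=97 is 98
  job_B: interval 11, next fire after T=97 is 99
  job_C: interval 2, next fire after T=97 is 98
Earliest = 98, winner (lex tiebreak) = job_A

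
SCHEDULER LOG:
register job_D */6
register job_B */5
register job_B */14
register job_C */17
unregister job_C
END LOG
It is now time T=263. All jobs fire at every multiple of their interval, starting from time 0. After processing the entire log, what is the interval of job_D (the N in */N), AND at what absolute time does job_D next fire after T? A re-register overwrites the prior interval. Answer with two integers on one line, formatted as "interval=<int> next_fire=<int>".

Op 1: register job_D */6 -> active={job_D:*/6}
Op 2: register job_B */5 -> active={job_B:*/5, job_D:*/6}
Op 3: register job_B */14 -> active={job_B:*/14, job_D:*/6}
Op 4: register job_C */17 -> active={job_B:*/14, job_C:*/17, job_D:*/6}
Op 5: unregister job_C -> active={job_B:*/14, job_D:*/6}
Final interval of job_D = 6
Next fire of job_D after T=263: (263//6+1)*6 = 264

Answer: interval=6 next_fire=264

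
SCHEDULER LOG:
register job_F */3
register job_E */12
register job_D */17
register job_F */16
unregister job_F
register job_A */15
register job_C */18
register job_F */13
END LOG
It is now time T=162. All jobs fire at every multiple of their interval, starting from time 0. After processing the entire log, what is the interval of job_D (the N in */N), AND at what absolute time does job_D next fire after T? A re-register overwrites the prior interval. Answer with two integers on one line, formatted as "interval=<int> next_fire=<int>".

Answer: interval=17 next_fire=170

Derivation:
Op 1: register job_F */3 -> active={job_F:*/3}
Op 2: register job_E */12 -> active={job_E:*/12, job_F:*/3}
Op 3: register job_D */17 -> active={job_D:*/17, job_E:*/12, job_F:*/3}
Op 4: register job_F */16 -> active={job_D:*/17, job_E:*/12, job_F:*/16}
Op 5: unregister job_F -> active={job_D:*/17, job_E:*/12}
Op 6: register job_A */15 -> active={job_A:*/15, job_D:*/17, job_E:*/12}
Op 7: register job_C */18 -> active={job_A:*/15, job_C:*/18, job_D:*/17, job_E:*/12}
Op 8: register job_F */13 -> active={job_A:*/15, job_C:*/18, job_D:*/17, job_E:*/12, job_F:*/13}
Final interval of job_D = 17
Next fire of job_D after T=162: (162//17+1)*17 = 170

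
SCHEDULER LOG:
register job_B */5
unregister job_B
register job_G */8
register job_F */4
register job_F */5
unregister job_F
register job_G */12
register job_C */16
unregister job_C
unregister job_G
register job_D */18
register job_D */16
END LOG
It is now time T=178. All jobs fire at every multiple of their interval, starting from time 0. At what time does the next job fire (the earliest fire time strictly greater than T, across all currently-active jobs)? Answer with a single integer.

Op 1: register job_B */5 -> active={job_B:*/5}
Op 2: unregister job_B -> active={}
Op 3: register job_G */8 -> active={job_G:*/8}
Op 4: register job_F */4 -> active={job_F:*/4, job_G:*/8}
Op 5: register job_F */5 -> active={job_F:*/5, job_G:*/8}
Op 6: unregister job_F -> active={job_G:*/8}
Op 7: register job_G */12 -> active={job_G:*/12}
Op 8: register job_C */16 -> active={job_C:*/16, job_G:*/12}
Op 9: unregister job_C -> active={job_G:*/12}
Op 10: unregister job_G -> active={}
Op 11: register job_D */18 -> active={job_D:*/18}
Op 12: register job_D */16 -> active={job_D:*/16}
  job_D: interval 16, next fire after T=178 is 192
Earliest fire time = 192 (job job_D)

Answer: 192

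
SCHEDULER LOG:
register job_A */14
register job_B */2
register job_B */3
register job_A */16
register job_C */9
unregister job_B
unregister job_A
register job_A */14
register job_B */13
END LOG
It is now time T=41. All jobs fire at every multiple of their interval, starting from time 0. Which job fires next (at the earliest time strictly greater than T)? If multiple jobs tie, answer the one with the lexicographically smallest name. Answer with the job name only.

Op 1: register job_A */14 -> active={job_A:*/14}
Op 2: register job_B */2 -> active={job_A:*/14, job_B:*/2}
Op 3: register job_B */3 -> active={job_A:*/14, job_B:*/3}
Op 4: register job_A */16 -> active={job_A:*/16, job_B:*/3}
Op 5: register job_C */9 -> active={job_A:*/16, job_B:*/3, job_C:*/9}
Op 6: unregister job_B -> active={job_A:*/16, job_C:*/9}
Op 7: unregister job_A -> active={job_C:*/9}
Op 8: register job_A */14 -> active={job_A:*/14, job_C:*/9}
Op 9: register job_B */13 -> active={job_A:*/14, job_B:*/13, job_C:*/9}
  job_A: interval 14, next fire after T=41 is 42
  job_B: interval 13, next fire after T=41 is 52
  job_C: interval 9, next fire after T=41 is 45
Earliest = 42, winner (lex tiebreak) = job_A

Answer: job_A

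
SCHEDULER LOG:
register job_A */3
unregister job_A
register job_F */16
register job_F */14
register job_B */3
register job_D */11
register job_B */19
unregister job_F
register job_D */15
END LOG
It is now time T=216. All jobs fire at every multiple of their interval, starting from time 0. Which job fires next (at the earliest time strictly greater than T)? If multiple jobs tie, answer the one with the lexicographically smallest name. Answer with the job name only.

Op 1: register job_A */3 -> active={job_A:*/3}
Op 2: unregister job_A -> active={}
Op 3: register job_F */16 -> active={job_F:*/16}
Op 4: register job_F */14 -> active={job_F:*/14}
Op 5: register job_B */3 -> active={job_B:*/3, job_F:*/14}
Op 6: register job_D */11 -> active={job_B:*/3, job_D:*/11, job_F:*/14}
Op 7: register job_B */19 -> active={job_B:*/19, job_D:*/11, job_F:*/14}
Op 8: unregister job_F -> active={job_B:*/19, job_D:*/11}
Op 9: register job_D */15 -> active={job_B:*/19, job_D:*/15}
  job_B: interval 19, next fire after T=216 is 228
  job_D: interval 15, next fire after T=216 is 225
Earliest = 225, winner (lex tiebreak) = job_D

Answer: job_D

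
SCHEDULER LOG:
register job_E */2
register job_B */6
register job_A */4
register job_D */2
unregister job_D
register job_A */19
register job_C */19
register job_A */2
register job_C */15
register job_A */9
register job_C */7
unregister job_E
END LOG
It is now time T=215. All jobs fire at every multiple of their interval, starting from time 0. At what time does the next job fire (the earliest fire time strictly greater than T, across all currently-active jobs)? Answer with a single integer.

Op 1: register job_E */2 -> active={job_E:*/2}
Op 2: register job_B */6 -> active={job_B:*/6, job_E:*/2}
Op 3: register job_A */4 -> active={job_A:*/4, job_B:*/6, job_E:*/2}
Op 4: register job_D */2 -> active={job_A:*/4, job_B:*/6, job_D:*/2, job_E:*/2}
Op 5: unregister job_D -> active={job_A:*/4, job_B:*/6, job_E:*/2}
Op 6: register job_A */19 -> active={job_A:*/19, job_B:*/6, job_E:*/2}
Op 7: register job_C */19 -> active={job_A:*/19, job_B:*/6, job_C:*/19, job_E:*/2}
Op 8: register job_A */2 -> active={job_A:*/2, job_B:*/6, job_C:*/19, job_E:*/2}
Op 9: register job_C */15 -> active={job_A:*/2, job_B:*/6, job_C:*/15, job_E:*/2}
Op 10: register job_A */9 -> active={job_A:*/9, job_B:*/6, job_C:*/15, job_E:*/2}
Op 11: register job_C */7 -> active={job_A:*/9, job_B:*/6, job_C:*/7, job_E:*/2}
Op 12: unregister job_E -> active={job_A:*/9, job_B:*/6, job_C:*/7}
  job_A: interval 9, next fire after T=215 is 216
  job_B: interval 6, next fire after T=215 is 216
  job_C: interval 7, next fire after T=215 is 217
Earliest fire time = 216 (job job_A)

Answer: 216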